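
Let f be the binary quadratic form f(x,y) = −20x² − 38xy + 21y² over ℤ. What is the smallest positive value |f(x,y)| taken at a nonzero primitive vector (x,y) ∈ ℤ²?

descent: ρ → (21,38,-20)  [lands on river]
river: ρ → (-20,42,17)
river: ρ → (17,26,-36)
river: ρ → (-36,46,7)
river: ρ → (7,52,-15)
river: ρ → (-15,38,28)
river: ρ → (28,18,-25)
river: ρ → (-25,32,21)
river: ρ → (21,52,-5)
river: ρ → (-5,48,41)
river: ρ → (41,34,-12)
river: ρ → (-12,38,35)
river: ρ → (35,32,-15)
river: ρ → (-15,28,39)
river: ρ → (39,50,-4)
river: ρ → (-4,54,13)
river: ρ → (13,50,-12)
river: ρ → (-12,46,21)
closes: descent 1, river 18
min |a| on river = 4

4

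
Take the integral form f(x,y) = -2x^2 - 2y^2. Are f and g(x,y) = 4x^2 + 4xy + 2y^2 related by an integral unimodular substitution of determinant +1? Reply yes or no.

D₁ = -16, D₂ = -16
f is negative-definite; reduce −f:
−f: reduced (well bottom): (2,0,2) with a≤c, −a<b≤a
flip sign back: reduced form of f is (-2,0,-2)
g: flip: (4,4,2)→(2,-4,4)
g: translate: b→0 (≡-4 mod 4), so (2,-4,4)→(2,0,2)
g: reduced (well bottom): (2,0,2) with a≤c, −a<b≤a
reduced forms (-2, 0, -2) vs (2, 0, 2) ⇒ inequivalent

no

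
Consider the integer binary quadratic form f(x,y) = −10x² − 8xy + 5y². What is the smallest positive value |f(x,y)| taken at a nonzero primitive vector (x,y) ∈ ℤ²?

descent: ρ → (5,8,-10)  [lands on river]
river: ρ → (-10,12,3)
river: ρ → (3,12,-10)
river: ρ → (-10,8,5)
river: ρ → (5,12,-6)
river: ρ → (-6,12,5)
closes: descent 1, river 6
min |a| on river = 3

3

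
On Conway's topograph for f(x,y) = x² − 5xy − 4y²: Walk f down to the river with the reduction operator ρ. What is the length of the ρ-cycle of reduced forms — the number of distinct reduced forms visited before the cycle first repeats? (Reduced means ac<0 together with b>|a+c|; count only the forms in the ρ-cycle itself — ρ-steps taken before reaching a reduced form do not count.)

D = 41, ⌊√D⌋ = 6
descent: ρ → (-4,5,1)  [lands on river]
river: ρ → (1,5,-4)
river: ρ → (-4,3,2)
river: ρ → (2,5,-2)
river: ρ → (-2,3,4)
river: ρ → (4,5,-1)
river: ρ → (-1,5,4)
river: ρ → (4,3,-2)
river: ρ → (-2,5,2)
river: ρ → (2,3,-4)
ρ-cycle length = 10 (tail of 1 descent step not counted)

10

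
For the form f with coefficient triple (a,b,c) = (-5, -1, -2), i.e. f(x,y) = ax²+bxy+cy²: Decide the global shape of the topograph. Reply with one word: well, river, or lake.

D = b²−4ac = (-1)² − 4·(-5)·(-2) = -39
D < 0 ⇒ definite ⇒ every region one sign ⇒ single well

well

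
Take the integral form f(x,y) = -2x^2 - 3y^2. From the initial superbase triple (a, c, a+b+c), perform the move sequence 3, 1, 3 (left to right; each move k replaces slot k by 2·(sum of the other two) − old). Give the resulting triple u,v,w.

start (-2,-3,-5) = (f(1,0),f(0,1),f(1,1))
replace slot 3: 2·((-2)+(-3)) − (-5) = -5 → (-2,-3,-5)
replace slot 1: 2·((-3)+(-5)) − (-2) = -14 → (-14,-3,-5)
replace slot 3: 2·((-14)+(-3)) − (-5) = -29 → (-14,-3,-29)

-14,-3,-29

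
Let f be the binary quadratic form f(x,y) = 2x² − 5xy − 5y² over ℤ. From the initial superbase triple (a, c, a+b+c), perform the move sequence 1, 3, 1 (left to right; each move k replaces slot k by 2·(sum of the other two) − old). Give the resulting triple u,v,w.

start (2,-5,-8) = (f(1,0),f(0,1),f(1,1))
replace slot 1: 2·((-5)+(-8)) − 2 = -28 → (-28,-5,-8)
replace slot 3: 2·((-28)+(-5)) − (-8) = -58 → (-28,-5,-58)
replace slot 1: 2·((-5)+(-58)) − (-28) = -98 → (-98,-5,-58)

-98,-5,-58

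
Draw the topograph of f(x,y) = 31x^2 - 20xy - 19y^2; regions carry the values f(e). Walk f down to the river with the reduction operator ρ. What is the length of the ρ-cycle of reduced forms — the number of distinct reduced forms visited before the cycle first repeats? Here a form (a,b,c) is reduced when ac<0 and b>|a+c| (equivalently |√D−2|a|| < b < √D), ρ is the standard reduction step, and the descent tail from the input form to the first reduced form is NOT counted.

D = 2756, ⌊√D⌋ = 52
descent: ρ → (-19,20,31)  [lands on river]
river: ρ → (31,42,-8)
river: ρ → (-8,38,41)
river: ρ → (41,44,-5)
river: ρ → (-5,46,32)
river: ρ → (32,18,-19)
ρ-cycle length = 6 (tail of 1 descent step not counted)

6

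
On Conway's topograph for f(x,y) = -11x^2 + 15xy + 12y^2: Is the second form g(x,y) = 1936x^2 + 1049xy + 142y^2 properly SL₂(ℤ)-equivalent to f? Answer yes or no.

D₁ = 753, D₂ = 753
river cycle of f (length 24): (12, 9, -14), (-14, 19, 7), (7, 23, -8), (-8, 25, 4), (4, 23, -14), (-14, 5, 13), (13, 21, -6), (-6, 27, 1), (1, 27, -6), (-6, 21, 13), … (14 more)
river cycle of g (length 24): (12, 9, -14), (-14, 19, 7), (7, 23, -8), (-8, 25, 4), (4, 23, -14), (-14, 5, 13), (13, 21, -6), (-6, 27, 1), (1, 27, -6), (-6, 21, 13), … (14 more)
cycles coincide ⇒ equivalent

yes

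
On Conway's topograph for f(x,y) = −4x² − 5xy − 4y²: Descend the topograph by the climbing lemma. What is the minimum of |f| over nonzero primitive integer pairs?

translate: b→-3 (≡5 mod 8), so (4,5,4)→(4,-3,3)
flip: (4,-3,3)→(3,3,4)
reduced (well bottom): (3,3,4) with a≤c, −a<b≤a
well minimum |f| = |-3| = 3 (negative-definite)

3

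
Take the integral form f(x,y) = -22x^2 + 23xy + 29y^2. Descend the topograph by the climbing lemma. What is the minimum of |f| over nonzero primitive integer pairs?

river: ρ → (29,35,-16)
river: ρ → (-16,29,35)
river: ρ → (35,41,-10)
river: ρ → (-10,39,39)
river: ρ → (39,39,-10)
river: ρ → (-10,41,35)
river: ρ → (35,29,-16)
river: ρ → (-16,35,29)
river: ρ → (29,23,-22)
river: ρ → (-22,21,30)
river: ρ → (30,39,-13)
river: ρ → (-13,39,30)
river: ρ → (30,21,-22)
river: ρ → (-22,23,29)
closes: descent 0, river 14
min |a| on river = 10

10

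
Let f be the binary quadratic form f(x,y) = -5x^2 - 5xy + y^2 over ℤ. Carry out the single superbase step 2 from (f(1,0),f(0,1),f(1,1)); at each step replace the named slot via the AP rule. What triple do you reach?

start (-5,1,-9) = (f(1,0),f(0,1),f(1,1))
replace slot 2: 2·((-5)+(-9)) − 1 = -29 → (-5,-29,-9)

-5,-29,-9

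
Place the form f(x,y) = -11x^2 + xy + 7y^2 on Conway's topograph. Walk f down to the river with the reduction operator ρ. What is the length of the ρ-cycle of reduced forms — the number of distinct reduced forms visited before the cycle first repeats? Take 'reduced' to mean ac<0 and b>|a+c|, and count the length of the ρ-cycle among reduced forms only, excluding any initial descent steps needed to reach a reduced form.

D = 309, ⌊√D⌋ = 17
descent: ρ → (7,13,-5)  [lands on river]
river: ρ → (-5,17,1)
river: ρ → (1,17,-5)
river: ρ → (-5,13,7)
river: ρ → (7,15,-3)
river: ρ → (-3,15,7)
ρ-cycle length = 6 (tail of 1 descent step not counted)

6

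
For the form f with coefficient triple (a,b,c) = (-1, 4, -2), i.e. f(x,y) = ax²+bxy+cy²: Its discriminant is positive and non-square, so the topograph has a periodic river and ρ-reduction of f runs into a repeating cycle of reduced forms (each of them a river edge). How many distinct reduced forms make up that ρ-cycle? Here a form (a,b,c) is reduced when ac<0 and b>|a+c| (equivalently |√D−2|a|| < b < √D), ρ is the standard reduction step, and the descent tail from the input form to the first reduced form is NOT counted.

D = 8, ⌊√D⌋ = 2
descent: ρ → (-2,0,1)
descent: ρ → (1,2,-1)  [lands on river]
river: ρ → (-1,2,1)
ρ-cycle length = 2 (tail of 2 descent steps not counted)

2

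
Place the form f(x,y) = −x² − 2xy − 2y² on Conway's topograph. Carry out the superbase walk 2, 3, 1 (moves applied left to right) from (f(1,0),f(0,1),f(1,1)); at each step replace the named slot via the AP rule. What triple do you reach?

start (-1,-2,-5) = (f(1,0),f(0,1),f(1,1))
replace slot 2: 2·((-1)+(-5)) − (-2) = -10 → (-1,-10,-5)
replace slot 3: 2·((-1)+(-10)) − (-5) = -17 → (-1,-10,-17)
replace slot 1: 2·((-10)+(-17)) − (-1) = -53 → (-53,-10,-17)

-53,-10,-17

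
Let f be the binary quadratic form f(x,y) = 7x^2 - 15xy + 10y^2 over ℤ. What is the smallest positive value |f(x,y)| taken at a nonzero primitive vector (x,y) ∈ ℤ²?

translate: b→-1 (≡-15 mod 14), so (7,-15,10)→(7,-1,2)
flip: (7,-1,2)→(2,1,7)
reduced (well bottom): (2,1,7) with a≤c, −a<b≤a
well minimum = a = 2

2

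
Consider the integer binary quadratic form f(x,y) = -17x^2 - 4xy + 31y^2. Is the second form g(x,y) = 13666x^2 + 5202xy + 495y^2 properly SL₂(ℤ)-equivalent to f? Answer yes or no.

D₁ = 2124, D₂ = 2124
river cycle of f (length 6): (-17, 30, 18), (18, 42, -5), (-5, 38, 34), (34, 30, -9), (-9, 42, 10), (10, 38, -17)
river cycle of g (length 6): (-17, 30, 18), (18, 42, -5), (-5, 38, 34), (34, 30, -9), (-9, 42, 10), (10, 38, -17)
cycles coincide ⇒ equivalent

yes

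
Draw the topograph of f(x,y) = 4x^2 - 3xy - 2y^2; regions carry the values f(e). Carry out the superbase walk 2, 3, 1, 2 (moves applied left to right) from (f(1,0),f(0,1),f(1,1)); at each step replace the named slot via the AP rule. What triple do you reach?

start (4,-2,-1) = (f(1,0),f(0,1),f(1,1))
replace slot 2: 2·(4+(-1)) − (-2) = 8 → (4,8,-1)
replace slot 3: 2·(4+8) − (-1) = 25 → (4,8,25)
replace slot 1: 2·(8+25) − 4 = 62 → (62,8,25)
replace slot 2: 2·(62+25) − 8 = 166 → (62,166,25)

62,166,25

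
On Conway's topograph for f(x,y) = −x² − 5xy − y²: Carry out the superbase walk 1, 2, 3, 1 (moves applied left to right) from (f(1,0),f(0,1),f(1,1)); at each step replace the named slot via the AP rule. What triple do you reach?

start (-1,-1,-7) = (f(1,0),f(0,1),f(1,1))
replace slot 1: 2·((-1)+(-7)) − (-1) = -15 → (-15,-1,-7)
replace slot 2: 2·((-15)+(-7)) − (-1) = -43 → (-15,-43,-7)
replace slot 3: 2·((-15)+(-43)) − (-7) = -109 → (-15,-43,-109)
replace slot 1: 2·((-43)+(-109)) − (-15) = -289 → (-289,-43,-109)

-289,-43,-109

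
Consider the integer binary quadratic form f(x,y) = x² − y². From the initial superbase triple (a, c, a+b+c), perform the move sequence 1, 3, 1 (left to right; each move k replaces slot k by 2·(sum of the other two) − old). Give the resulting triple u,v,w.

start (1,-1,0) = (f(1,0),f(0,1),f(1,1))
replace slot 1: 2·((-1)+0) − 1 = -3 → (-3,-1,0)
replace slot 3: 2·((-3)+(-1)) − 0 = -8 → (-3,-1,-8)
replace slot 1: 2·((-1)+(-8)) − (-3) = -15 → (-15,-1,-8)

-15,-1,-8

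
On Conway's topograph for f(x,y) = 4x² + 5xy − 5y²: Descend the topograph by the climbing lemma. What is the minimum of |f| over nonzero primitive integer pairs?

river: ρ → (-5,5,4)
river: ρ → (4,3,-6)
river: ρ → (-6,9,1)
river: ρ → (1,9,-6)
river: ρ → (-6,3,4)
river: ρ → (4,5,-5)
closes: descent 0, river 6
min |a| on river = 1

1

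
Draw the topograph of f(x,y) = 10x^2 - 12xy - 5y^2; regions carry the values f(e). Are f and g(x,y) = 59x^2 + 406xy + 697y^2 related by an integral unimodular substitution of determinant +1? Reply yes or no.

D₁ = 344, D₂ = 344
river cycle of f (length 10): (-5, 12, 10), (10, 8, -7), (-7, 6, 11), (11, 16, -2), (-2, 16, 11), (11, 6, -7), (-7, 8, 10), (10, 12, -5), (-5, 18, 1), (1, 18, -5)
river cycle of g (length 10): (10, 8, -7), (-7, 6, 11), (11, 16, -2), (-2, 16, 11), (11, 6, -7), (-7, 8, 10), (10, 12, -5), (-5, 18, 1), (1, 18, -5), (-5, 12, 10)
cycles coincide ⇒ equivalent

yes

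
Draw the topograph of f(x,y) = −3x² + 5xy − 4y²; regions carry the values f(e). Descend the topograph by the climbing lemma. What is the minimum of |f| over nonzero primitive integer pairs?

translate: b→1 (≡-5 mod 6), so (3,-5,4)→(3,1,2)
flip: (3,1,2)→(2,-1,3)
reduced (well bottom): (2,-1,3) with a≤c, −a<b≤a
well minimum |f| = |-2| = 2 (negative-definite)

2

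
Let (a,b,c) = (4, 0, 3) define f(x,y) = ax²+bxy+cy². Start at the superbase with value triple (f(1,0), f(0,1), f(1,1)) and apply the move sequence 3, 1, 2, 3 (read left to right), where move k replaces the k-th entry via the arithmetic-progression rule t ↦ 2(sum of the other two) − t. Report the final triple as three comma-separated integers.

start (4,3,7) = (f(1,0),f(0,1),f(1,1))
replace slot 3: 2·(4+3) − 7 = 7 → (4,3,7)
replace slot 1: 2·(3+7) − 4 = 16 → (16,3,7)
replace slot 2: 2·(16+7) − 3 = 43 → (16,43,7)
replace slot 3: 2·(16+43) − 7 = 111 → (16,43,111)

16,43,111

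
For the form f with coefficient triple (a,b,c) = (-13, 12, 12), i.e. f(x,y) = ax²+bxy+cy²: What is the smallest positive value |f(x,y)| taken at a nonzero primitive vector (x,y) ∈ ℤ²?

river: ρ → (12,12,-13)
river: ρ → (-13,14,11)
river: ρ → (11,8,-16)
river: ρ → (-16,24,3)
river: ρ → (3,24,-16)
river: ρ → (-16,8,11)
river: ρ → (11,14,-13)
river: ρ → (-13,12,12)
closes: descent 0, river 8
min |a| on river = 3

3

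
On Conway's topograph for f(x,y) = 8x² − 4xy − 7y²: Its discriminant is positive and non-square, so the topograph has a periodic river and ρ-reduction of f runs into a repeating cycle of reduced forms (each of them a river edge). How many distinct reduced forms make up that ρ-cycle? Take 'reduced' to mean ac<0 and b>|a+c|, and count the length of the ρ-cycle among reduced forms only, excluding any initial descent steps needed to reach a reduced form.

D = 240, ⌊√D⌋ = 15
descent: ρ → (-7,4,8)  [lands on river]
river: ρ → (8,12,-3)
river: ρ → (-3,12,8)
river: ρ → (8,4,-7)
river: ρ → (-7,10,5)
river: ρ → (5,10,-7)
ρ-cycle length = 6 (tail of 1 descent step not counted)

6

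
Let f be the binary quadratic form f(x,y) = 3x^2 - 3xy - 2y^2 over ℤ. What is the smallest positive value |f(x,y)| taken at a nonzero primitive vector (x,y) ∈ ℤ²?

descent: ρ → (-2,3,3)  [lands on river]
river: ρ → (3,3,-2)
river: ρ → (-2,5,1)
river: ρ → (1,5,-2)
closes: descent 1, river 4
min |a| on river = 1

1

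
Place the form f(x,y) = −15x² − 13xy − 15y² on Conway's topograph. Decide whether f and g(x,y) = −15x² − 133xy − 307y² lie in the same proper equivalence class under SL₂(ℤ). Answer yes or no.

D₁ = -731, D₂ = -731
f is negative-definite; reduce −f:
−f: reduced (well bottom): (15,13,15) with a≤c, −a<b≤a
flip sign back: reduced form of f is (-15,-13,-15)
g is negative-definite; reduce −g:
−g: translate: b→13 (≡133 mod 30), so (15,133,307)→(15,13,15)
−g: reduced (well bottom): (15,13,15) with a≤c, −a<b≤a
flip sign back: reduced form of g is (-15,-13,-15)
reduced forms (-15, -13, -15) vs (-15, -13, -15) ⇒ equivalent

yes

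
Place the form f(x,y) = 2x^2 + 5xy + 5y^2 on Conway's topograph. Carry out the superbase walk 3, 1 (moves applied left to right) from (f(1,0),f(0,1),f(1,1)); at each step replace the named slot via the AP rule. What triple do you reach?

start (2,5,12) = (f(1,0),f(0,1),f(1,1))
replace slot 3: 2·(2+5) − 12 = 2 → (2,5,2)
replace slot 1: 2·(5+2) − 2 = 12 → (12,5,2)

12,5,2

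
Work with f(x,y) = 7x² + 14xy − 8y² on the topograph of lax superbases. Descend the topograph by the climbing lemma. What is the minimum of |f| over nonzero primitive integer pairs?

river: ρ → (-8,18,3)
river: ρ → (3,18,-8)
river: ρ → (-8,14,7)
river: ρ → (7,14,-8)
closes: descent 0, river 4
min |a| on river = 3

3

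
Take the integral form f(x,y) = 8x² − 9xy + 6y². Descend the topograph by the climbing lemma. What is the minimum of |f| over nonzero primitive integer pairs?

translate: b→7 (≡-9 mod 16), so (8,-9,6)→(8,7,5)
flip: (8,7,5)→(5,-7,8)
translate: b→3 (≡-7 mod 10), so (5,-7,8)→(5,3,6)
reduced (well bottom): (5,3,6) with a≤c, −a<b≤a
well minimum = a = 5

5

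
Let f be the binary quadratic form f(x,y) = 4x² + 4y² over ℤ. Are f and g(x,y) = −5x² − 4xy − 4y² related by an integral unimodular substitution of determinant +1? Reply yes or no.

D₁ = -64, D₂ = -64
f: reduced (well bottom): (4,0,4) with a≤c, −a<b≤a
g is negative-definite; reduce −g:
−g: flip: (5,4,4)→(4,-4,5)
−g: translate: b→4 (≡-4 mod 8), so (4,-4,5)→(4,4,5)
−g: reduced (well bottom): (4,4,5) with a≤c, −a<b≤a
flip sign back: reduced form of g is (-4,-4,-5)
reduced forms (4, 0, 4) vs (-4, -4, -5) ⇒ inequivalent

no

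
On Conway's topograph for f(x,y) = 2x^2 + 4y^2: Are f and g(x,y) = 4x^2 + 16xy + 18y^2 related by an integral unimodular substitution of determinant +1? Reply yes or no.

D₁ = -32, D₂ = -32
f: reduced (well bottom): (2,0,4) with a≤c, −a<b≤a
g: translate: b→0 (≡16 mod 8), so (4,16,18)→(4,0,2)
g: flip: (4,0,2)→(2,0,4)
g: reduced (well bottom): (2,0,4) with a≤c, −a<b≤a
reduced forms (2, 0, 4) vs (2, 0, 4) ⇒ equivalent

yes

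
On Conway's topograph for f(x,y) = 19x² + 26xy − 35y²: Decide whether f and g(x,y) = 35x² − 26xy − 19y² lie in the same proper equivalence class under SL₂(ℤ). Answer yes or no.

D₁ = 3336, D₂ = 3336
river cycle of f (length 22): (-35, 44, 10), (10, 56, -5), (-5, 54, 21), (21, 30, -29), (-29, 28, 22), (22, 16, -35), (-35, 54, 3), (3, 54, -35), (-35, 16, 22), (22, 28, -29), … (12 more)
river cycle of g (length 22): (-19, 26, 35), (35, 44, -10), (-10, 56, 5), (5, 54, -21), (-21, 30, 29), (29, 28, -22), (-22, 16, 35), (35, 54, -3), (-3, 54, 35), (35, 16, -22), … (12 more)
cycles differ ⇒ inequivalent

no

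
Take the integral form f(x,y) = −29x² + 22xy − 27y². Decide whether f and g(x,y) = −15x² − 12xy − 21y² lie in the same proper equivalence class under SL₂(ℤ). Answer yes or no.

D₁ = -2648, D₂ = -1116
discriminants differ ⇒ not SL₂(ℤ)-equivalent

no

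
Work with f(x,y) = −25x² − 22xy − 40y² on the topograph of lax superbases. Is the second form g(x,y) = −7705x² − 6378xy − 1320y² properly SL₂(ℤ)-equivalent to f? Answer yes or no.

D₁ = -3516, D₂ = -3516
f is negative-definite; reduce −f:
−f: reduced (well bottom): (25,22,40) with a≤c, −a<b≤a
flip sign back: reduced form of f is (-25,-22,-40)
g is negative-definite; reduce −g:
−g: flip: (7705,6378,1320)→(1320,-6378,7705)
−g: translate: b→-1098 (≡-6378 mod 2640), so (1320,-6378,7705)→(1320,-1098,229)
−g: flip: (1320,-1098,229)→(229,1098,1320)
−g: translate: b→182 (≡1098 mod 458), so (229,1098,1320)→(229,182,40)
−g: flip: (229,182,40)→(40,-182,229)
−g: translate: b→-22 (≡-182 mod 80), so (40,-182,229)→(40,-22,25)
−g: flip: (40,-22,25)→(25,22,40)
−g: reduced (well bottom): (25,22,40) with a≤c, −a<b≤a
flip sign back: reduced form of g is (-25,-22,-40)
reduced forms (-25, -22, -40) vs (-25, -22, -40) ⇒ equivalent

yes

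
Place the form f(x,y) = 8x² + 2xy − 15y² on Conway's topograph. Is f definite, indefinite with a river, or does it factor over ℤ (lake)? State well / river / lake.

D = b²−4ac = 2² − 4·8·(-15) = 484
D = 22² is a perfect square ⇒ form factors over ℤ ⇒ lakes

lake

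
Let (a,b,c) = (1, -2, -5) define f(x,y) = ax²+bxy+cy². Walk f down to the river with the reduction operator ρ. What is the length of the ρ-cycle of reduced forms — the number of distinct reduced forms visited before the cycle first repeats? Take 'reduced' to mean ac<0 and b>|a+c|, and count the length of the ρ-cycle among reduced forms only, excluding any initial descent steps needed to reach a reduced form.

D = 24, ⌊√D⌋ = 4
descent: ρ → (-5,2,1)
descent: ρ → (1,4,-2)  [lands on river]
river: ρ → (-2,4,1)
ρ-cycle length = 2 (tail of 2 descent steps not counted)

2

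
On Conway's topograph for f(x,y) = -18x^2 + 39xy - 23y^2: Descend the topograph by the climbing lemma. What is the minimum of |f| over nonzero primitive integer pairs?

translate: b→-3 (≡-39 mod 36), so (18,-39,23)→(18,-3,2)
flip: (18,-3,2)→(2,3,18)
translate: b→-1 (≡3 mod 4), so (2,3,18)→(2,-1,17)
reduced (well bottom): (2,-1,17) with a≤c, −a<b≤a
well minimum |f| = |-2| = 2 (negative-definite)

2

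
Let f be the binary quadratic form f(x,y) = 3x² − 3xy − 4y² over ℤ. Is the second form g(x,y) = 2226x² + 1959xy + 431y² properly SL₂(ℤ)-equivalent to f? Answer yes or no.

D₁ = 57, D₂ = 57
river cycle of f (length 6): (-4, 3, 3), (3, 3, -4), (-4, 5, 2), (2, 7, -1), (-1, 7, 2), (2, 5, -4)
river cycle of g (length 6): (3, 3, -4), (-4, 5, 2), (2, 7, -1), (-1, 7, 2), (2, 5, -4), (-4, 3, 3)
cycles coincide ⇒ equivalent

yes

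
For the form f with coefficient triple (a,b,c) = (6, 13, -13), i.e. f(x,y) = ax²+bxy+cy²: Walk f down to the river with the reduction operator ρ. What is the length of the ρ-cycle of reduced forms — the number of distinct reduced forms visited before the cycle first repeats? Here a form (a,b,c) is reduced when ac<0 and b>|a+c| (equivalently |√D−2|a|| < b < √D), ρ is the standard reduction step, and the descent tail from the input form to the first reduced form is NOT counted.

D = 481, ⌊√D⌋ = 21
river: ρ → (-13,13,6)
river: ρ → (6,11,-15)
river: ρ → (-15,19,2)
river: ρ → (2,21,-5)
river: ρ → (-5,19,6)
river: ρ → (6,17,-8)
river: ρ → (-8,15,8)
river: ρ → (8,17,-6)
river: ρ → (-6,19,5)
river: ρ → (5,21,-2)
river: ρ → (-2,19,15)
river: ρ → (15,11,-6)
river: ρ → (-6,13,13)
river: ρ → (13,13,-6)
river: ρ → (-6,11,15)
river: ρ → (15,19,-2)
river: ρ → (-2,21,5)
river: ρ → (5,19,-6)
river: ρ → (-6,17,8)
river: ρ → (8,15,-8)
river: ρ → (-8,17,6)
river: ρ → (6,19,-5)
river: ρ → (-5,21,2)
river: ρ → (2,19,-15)
river: ρ → (-15,11,6)
river: ρ → (6,13,-13)
ρ-cycle length = 26 (tail of 0 descent steps not counted)

26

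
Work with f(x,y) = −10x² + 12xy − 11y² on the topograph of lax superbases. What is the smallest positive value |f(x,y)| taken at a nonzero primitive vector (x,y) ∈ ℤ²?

translate: b→8 (≡-12 mod 20), so (10,-12,11)→(10,8,9)
flip: (10,8,9)→(9,-8,10)
reduced (well bottom): (9,-8,10) with a≤c, −a<b≤a
well minimum |f| = |-9| = 9 (negative-definite)

9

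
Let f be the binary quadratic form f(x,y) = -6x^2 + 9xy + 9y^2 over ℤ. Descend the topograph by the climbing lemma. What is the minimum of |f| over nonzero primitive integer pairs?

river: ρ → (9,9,-6)
river: ρ → (-6,15,3)
river: ρ → (3,15,-6)
river: ρ → (-6,9,9)
closes: descent 0, river 4
min |a| on river = 3

3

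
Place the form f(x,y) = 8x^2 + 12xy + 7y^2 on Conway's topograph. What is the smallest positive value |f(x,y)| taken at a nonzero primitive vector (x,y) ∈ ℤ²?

translate: b→-4 (≡12 mod 16), so (8,12,7)→(8,-4,3)
flip: (8,-4,3)→(3,4,8)
translate: b→-2 (≡4 mod 6), so (3,4,8)→(3,-2,7)
reduced (well bottom): (3,-2,7) with a≤c, −a<b≤a
well minimum = a = 3

3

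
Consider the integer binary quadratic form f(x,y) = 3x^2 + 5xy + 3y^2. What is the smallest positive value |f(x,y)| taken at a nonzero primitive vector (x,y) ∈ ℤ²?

translate: b→-1 (≡5 mod 6), so (3,5,3)→(3,-1,1)
flip: (3,-1,1)→(1,1,3)
reduced (well bottom): (1,1,3) with a≤c, −a<b≤a
well minimum = a = 1

1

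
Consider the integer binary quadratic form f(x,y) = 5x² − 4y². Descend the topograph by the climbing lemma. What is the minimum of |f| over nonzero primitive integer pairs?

descent: ρ → (-4,8,1)  [lands on river]
river: ρ → (1,8,-4)
closes: descent 1, river 2
min |a| on river = 1

1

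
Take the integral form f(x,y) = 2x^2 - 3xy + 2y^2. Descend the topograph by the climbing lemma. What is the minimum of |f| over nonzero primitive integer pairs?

translate: b→1 (≡-3 mod 4), so (2,-3,2)→(2,1,1)
flip: (2,1,1)→(1,-1,2)
translate: b→1 (≡-1 mod 2), so (1,-1,2)→(1,1,2)
reduced (well bottom): (1,1,2) with a≤c, −a<b≤a
well minimum = a = 1

1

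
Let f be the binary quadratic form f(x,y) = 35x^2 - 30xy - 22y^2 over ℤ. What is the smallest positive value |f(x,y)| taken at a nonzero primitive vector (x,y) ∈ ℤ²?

descent: ρ → (-22,30,35)  [lands on river]
river: ρ → (35,40,-17)
river: ρ → (-17,62,2)
river: ρ → (2,62,-17)
river: ρ → (-17,40,35)
river: ρ → (35,30,-22)
river: ρ → (-22,58,7)
river: ρ → (7,54,-38)
river: ρ → (-38,22,23)
river: ρ → (23,24,-37)
river: ρ → (-37,50,10)
river: ρ → (10,50,-37)
river: ρ → (-37,24,23)
river: ρ → (23,22,-38)
river: ρ → (-38,54,7)
river: ρ → (7,58,-22)
closes: descent 1, river 16
min |a| on river = 2

2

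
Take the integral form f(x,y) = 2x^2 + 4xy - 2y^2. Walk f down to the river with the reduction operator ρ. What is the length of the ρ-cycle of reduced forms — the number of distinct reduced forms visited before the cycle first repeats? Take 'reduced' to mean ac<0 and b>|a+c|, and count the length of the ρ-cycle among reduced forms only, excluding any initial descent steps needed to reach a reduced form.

D = 32, ⌊√D⌋ = 5
river: ρ → (-2,4,2)
river: ρ → (2,4,-2)
ρ-cycle length = 2 (tail of 0 descent steps not counted)

2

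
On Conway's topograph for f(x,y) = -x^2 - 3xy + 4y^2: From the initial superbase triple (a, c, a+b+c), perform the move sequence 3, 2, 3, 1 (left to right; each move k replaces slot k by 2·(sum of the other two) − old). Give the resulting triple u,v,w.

start (-1,4,0) = (f(1,0),f(0,1),f(1,1))
replace slot 3: 2·((-1)+4) − 0 = 6 → (-1,4,6)
replace slot 2: 2·((-1)+6) − 4 = 6 → (-1,6,6)
replace slot 3: 2·((-1)+6) − 6 = 4 → (-1,6,4)
replace slot 1: 2·(6+4) − (-1) = 21 → (21,6,4)

21,6,4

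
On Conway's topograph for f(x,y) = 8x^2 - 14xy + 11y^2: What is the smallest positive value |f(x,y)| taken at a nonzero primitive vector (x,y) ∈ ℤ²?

translate: b→2 (≡-14 mod 16), so (8,-14,11)→(8,2,5)
flip: (8,2,5)→(5,-2,8)
reduced (well bottom): (5,-2,8) with a≤c, −a<b≤a
well minimum = a = 5

5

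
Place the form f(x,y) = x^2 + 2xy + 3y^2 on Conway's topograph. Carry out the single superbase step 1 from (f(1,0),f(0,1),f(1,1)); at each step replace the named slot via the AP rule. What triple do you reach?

start (1,3,6) = (f(1,0),f(0,1),f(1,1))
replace slot 1: 2·(3+6) − 1 = 17 → (17,3,6)

17,3,6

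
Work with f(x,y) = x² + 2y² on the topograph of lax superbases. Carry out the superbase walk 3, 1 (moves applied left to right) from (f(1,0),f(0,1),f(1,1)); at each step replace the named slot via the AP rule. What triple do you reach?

start (1,2,3) = (f(1,0),f(0,1),f(1,1))
replace slot 3: 2·(1+2) − 3 = 3 → (1,2,3)
replace slot 1: 2·(2+3) − 1 = 9 → (9,2,3)

9,2,3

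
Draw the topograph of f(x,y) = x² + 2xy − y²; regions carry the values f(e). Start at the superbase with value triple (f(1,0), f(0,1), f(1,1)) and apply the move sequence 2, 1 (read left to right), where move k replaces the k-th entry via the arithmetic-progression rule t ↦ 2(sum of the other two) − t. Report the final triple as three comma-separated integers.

start (1,-1,2) = (f(1,0),f(0,1),f(1,1))
replace slot 2: 2·(1+2) − (-1) = 7 → (1,7,2)
replace slot 1: 2·(7+2) − 1 = 17 → (17,7,2)

17,7,2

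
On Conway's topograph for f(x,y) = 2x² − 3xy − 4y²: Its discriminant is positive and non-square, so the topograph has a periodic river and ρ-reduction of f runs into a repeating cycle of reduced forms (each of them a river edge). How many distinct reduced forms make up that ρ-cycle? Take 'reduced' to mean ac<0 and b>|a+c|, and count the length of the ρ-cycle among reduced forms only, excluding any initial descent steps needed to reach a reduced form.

D = 41, ⌊√D⌋ = 6
descent: ρ → (-4,3,2)  [lands on river]
river: ρ → (2,5,-2)
river: ρ → (-2,3,4)
river: ρ → (4,5,-1)
river: ρ → (-1,5,4)
river: ρ → (4,3,-2)
river: ρ → (-2,5,2)
river: ρ → (2,3,-4)
river: ρ → (-4,5,1)
river: ρ → (1,5,-4)
ρ-cycle length = 10 (tail of 1 descent step not counted)

10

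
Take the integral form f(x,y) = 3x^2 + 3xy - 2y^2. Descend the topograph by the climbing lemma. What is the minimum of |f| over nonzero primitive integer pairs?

river: ρ → (-2,5,1)
river: ρ → (1,5,-2)
river: ρ → (-2,3,3)
river: ρ → (3,3,-2)
closes: descent 0, river 4
min |a| on river = 1

1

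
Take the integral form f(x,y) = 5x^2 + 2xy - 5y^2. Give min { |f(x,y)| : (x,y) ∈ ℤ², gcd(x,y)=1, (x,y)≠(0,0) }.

river: ρ → (-5,8,2)
river: ρ → (2,8,-5)
river: ρ → (-5,2,5)
river: ρ → (5,8,-2)
river: ρ → (-2,8,5)
river: ρ → (5,2,-5)
closes: descent 0, river 6
min |a| on river = 2

2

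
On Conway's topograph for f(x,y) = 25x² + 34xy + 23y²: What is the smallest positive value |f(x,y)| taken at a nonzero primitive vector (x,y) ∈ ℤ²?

translate: b→-16 (≡34 mod 50), so (25,34,23)→(25,-16,14)
flip: (25,-16,14)→(14,16,25)
translate: b→-12 (≡16 mod 28), so (14,16,25)→(14,-12,23)
reduced (well bottom): (14,-12,23) with a≤c, −a<b≤a
well minimum = a = 14

14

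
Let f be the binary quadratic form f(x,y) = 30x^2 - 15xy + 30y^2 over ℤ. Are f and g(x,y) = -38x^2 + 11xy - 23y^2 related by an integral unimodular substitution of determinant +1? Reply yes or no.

D₁ = -3375, D₂ = -3375
f: flip: (30,-15,30)→(30,15,30)
f: reduced (well bottom): (30,15,30) with a≤c, −a<b≤a
g is negative-definite; reduce −g:
−g: flip: (38,-11,23)→(23,11,38)
−g: reduced (well bottom): (23,11,38) with a≤c, −a<b≤a
flip sign back: reduced form of g is (-23,-11,-38)
reduced forms (30, 15, 30) vs (-23, -11, -38) ⇒ inequivalent

no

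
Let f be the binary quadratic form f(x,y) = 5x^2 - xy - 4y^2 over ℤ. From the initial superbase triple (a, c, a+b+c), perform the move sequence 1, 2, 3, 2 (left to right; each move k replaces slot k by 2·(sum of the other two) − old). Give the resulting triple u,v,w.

start (5,-4,0) = (f(1,0),f(0,1),f(1,1))
replace slot 1: 2·((-4)+0) − 5 = -13 → (-13,-4,0)
replace slot 2: 2·((-13)+0) − (-4) = -22 → (-13,-22,0)
replace slot 3: 2·((-13)+(-22)) − 0 = -70 → (-13,-22,-70)
replace slot 2: 2·((-13)+(-70)) − (-22) = -144 → (-13,-144,-70)

-13,-144,-70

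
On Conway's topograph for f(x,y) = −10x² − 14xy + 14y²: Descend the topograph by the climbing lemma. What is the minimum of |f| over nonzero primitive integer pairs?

descent: ρ → (14,14,-10)  [lands on river]
river: ρ → (-10,26,2)
river: ρ → (2,26,-10)
river: ρ → (-10,14,14)
closes: descent 1, river 4
min |a| on river = 2

2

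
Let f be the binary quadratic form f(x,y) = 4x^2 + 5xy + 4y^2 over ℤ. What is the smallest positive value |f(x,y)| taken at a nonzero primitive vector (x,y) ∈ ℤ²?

translate: b→-3 (≡5 mod 8), so (4,5,4)→(4,-3,3)
flip: (4,-3,3)→(3,3,4)
reduced (well bottom): (3,3,4) with a≤c, −a<b≤a
well minimum = a = 3

3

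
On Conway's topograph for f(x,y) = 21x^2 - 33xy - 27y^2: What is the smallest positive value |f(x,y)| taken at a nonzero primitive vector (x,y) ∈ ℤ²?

descent: ρ → (-27,33,21)  [lands on river]
river: ρ → (21,51,-9)
river: ρ → (-9,57,3)
river: ρ → (3,57,-9)
river: ρ → (-9,51,21)
river: ρ → (21,33,-27)
river: ρ → (-27,21,27)
river: ρ → (27,33,-21)
river: ρ → (-21,51,9)
river: ρ → (9,57,-3)
river: ρ → (-3,57,9)
river: ρ → (9,51,-21)
river: ρ → (-21,33,27)
river: ρ → (27,21,-27)
closes: descent 1, river 14
min |a| on river = 3

3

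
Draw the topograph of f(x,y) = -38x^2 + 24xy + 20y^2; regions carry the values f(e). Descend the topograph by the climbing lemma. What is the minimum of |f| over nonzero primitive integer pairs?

river: ρ → (20,56,-6)
river: ρ → (-6,52,38)
river: ρ → (38,24,-20)
river: ρ → (-20,56,6)
river: ρ → (6,52,-38)
river: ρ → (-38,24,20)
closes: descent 0, river 6
min |a| on river = 6

6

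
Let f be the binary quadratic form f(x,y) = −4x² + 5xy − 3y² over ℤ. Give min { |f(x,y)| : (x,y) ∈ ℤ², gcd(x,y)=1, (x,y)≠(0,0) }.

translate: b→3 (≡-5 mod 8), so (4,-5,3)→(4,3,2)
flip: (4,3,2)→(2,-3,4)
translate: b→1 (≡-3 mod 4), so (2,-3,4)→(2,1,3)
reduced (well bottom): (2,1,3) with a≤c, −a<b≤a
well minimum |f| = |-2| = 2 (negative-definite)

2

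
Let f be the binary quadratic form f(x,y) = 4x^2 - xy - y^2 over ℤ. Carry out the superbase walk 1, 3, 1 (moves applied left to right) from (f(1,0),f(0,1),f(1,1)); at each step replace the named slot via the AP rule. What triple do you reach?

start (4,-1,2) = (f(1,0),f(0,1),f(1,1))
replace slot 1: 2·((-1)+2) − 4 = -2 → (-2,-1,2)
replace slot 3: 2·((-2)+(-1)) − 2 = -8 → (-2,-1,-8)
replace slot 1: 2·((-1)+(-8)) − (-2) = -16 → (-16,-1,-8)

-16,-1,-8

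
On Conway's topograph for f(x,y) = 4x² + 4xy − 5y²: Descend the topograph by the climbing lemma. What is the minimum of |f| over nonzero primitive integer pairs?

river: ρ → (-5,6,3)
river: ρ → (3,6,-5)
river: ρ → (-5,4,4)
river: ρ → (4,4,-5)
closes: descent 0, river 4
min |a| on river = 3

3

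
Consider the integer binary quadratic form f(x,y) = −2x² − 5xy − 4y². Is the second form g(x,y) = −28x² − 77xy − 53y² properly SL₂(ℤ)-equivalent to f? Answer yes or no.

D₁ = -7, D₂ = -7
f is negative-definite; reduce −f:
−f: translate: b→1 (≡5 mod 4), so (2,5,4)→(2,1,1)
−f: flip: (2,1,1)→(1,-1,2)
−f: translate: b→1 (≡-1 mod 2), so (1,-1,2)→(1,1,2)
−f: reduced (well bottom): (1,1,2) with a≤c, −a<b≤a
flip sign back: reduced form of f is (-1,-1,-2)
g is negative-definite; reduce −g:
−g: translate: b→21 (≡77 mod 56), so (28,77,53)→(28,21,4)
−g: flip: (28,21,4)→(4,-21,28)
−g: translate: b→3 (≡-21 mod 8), so (4,-21,28)→(4,3,1)
−g: flip: (4,3,1)→(1,-3,4)
−g: translate: b→1 (≡-3 mod 2), so (1,-3,4)→(1,1,2)
−g: reduced (well bottom): (1,1,2) with a≤c, −a<b≤a
flip sign back: reduced form of g is (-1,-1,-2)
reduced forms (-1, -1, -2) vs (-1, -1, -2) ⇒ equivalent

yes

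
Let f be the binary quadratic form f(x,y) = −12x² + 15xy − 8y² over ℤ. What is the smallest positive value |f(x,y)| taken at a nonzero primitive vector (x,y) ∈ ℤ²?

translate: b→9 (≡-15 mod 24), so (12,-15,8)→(12,9,5)
flip: (12,9,5)→(5,-9,12)
translate: b→1 (≡-9 mod 10), so (5,-9,12)→(5,1,8)
reduced (well bottom): (5,1,8) with a≤c, −a<b≤a
well minimum |f| = |-5| = 5 (negative-definite)

5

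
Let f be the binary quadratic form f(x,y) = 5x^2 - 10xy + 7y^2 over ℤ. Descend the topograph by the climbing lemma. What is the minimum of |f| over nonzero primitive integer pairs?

translate: b→0 (≡-10 mod 10), so (5,-10,7)→(5,0,2)
flip: (5,0,2)→(2,0,5)
reduced (well bottom): (2,0,5) with a≤c, −a<b≤a
well minimum = a = 2

2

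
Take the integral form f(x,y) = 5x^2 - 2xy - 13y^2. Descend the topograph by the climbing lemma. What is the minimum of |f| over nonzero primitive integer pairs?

descent: ρ → (-13,2,5)
descent: ρ → (5,8,-10)  [lands on river]
river: ρ → (-10,12,3)
river: ρ → (3,12,-10)
river: ρ → (-10,8,5)
river: ρ → (5,12,-6)
river: ρ → (-6,12,5)
closes: descent 2, river 6
min |a| on river = 3

3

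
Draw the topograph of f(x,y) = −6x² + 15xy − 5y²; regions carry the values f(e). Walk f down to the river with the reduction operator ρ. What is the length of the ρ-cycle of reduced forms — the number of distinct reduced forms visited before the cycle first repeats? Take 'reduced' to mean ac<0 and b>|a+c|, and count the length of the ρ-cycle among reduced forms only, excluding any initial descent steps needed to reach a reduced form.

D = 105, ⌊√D⌋ = 10
descent: ρ → (-5,5,4)  [lands on river]
river: ρ → (4,3,-6)
river: ρ → (-6,9,1)
river: ρ → (1,9,-6)
river: ρ → (-6,3,4)
river: ρ → (4,5,-5)
ρ-cycle length = 6 (tail of 1 descent step not counted)

6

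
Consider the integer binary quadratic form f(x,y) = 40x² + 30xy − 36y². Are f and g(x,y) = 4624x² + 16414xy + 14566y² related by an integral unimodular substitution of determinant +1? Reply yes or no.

D₁ = 6660, D₂ = 6660
river cycle of f (length 22): (-36, 42, 34), (34, 26, -44), (-44, 62, 16), (16, 66, -36), (-36, 78, 4), (4, 74, -74), (-74, 74, 4), (4, 78, -36), (-36, 66, 16), (16, 62, -44), … (12 more)
river cycle of g (length 22): (40, 30, -36), (-36, 42, 34), (34, 26, -44), (-44, 62, 16), (16, 66, -36), (-36, 78, 4), (4, 74, -74), (-74, 74, 4), (4, 78, -36), (-36, 66, 16), … (12 more)
cycles coincide ⇒ equivalent

yes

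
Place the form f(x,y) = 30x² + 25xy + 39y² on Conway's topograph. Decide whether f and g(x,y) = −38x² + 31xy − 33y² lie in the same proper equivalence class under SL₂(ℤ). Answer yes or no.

D₁ = -4055, D₂ = -4055
f: reduced (well bottom): (30,25,39) with a≤c, −a<b≤a
g is negative-definite; reduce −g:
−g: flip: (38,-31,33)→(33,31,38)
−g: reduced (well bottom): (33,31,38) with a≤c, −a<b≤a
flip sign back: reduced form of g is (-33,-31,-38)
reduced forms (30, 25, 39) vs (-33, -31, -38) ⇒ inequivalent

no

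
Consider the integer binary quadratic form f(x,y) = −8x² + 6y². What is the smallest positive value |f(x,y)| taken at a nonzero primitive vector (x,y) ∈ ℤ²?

descent: ρ → (6,12,-2)  [lands on river]
river: ρ → (-2,12,6)
closes: descent 1, river 2
min |a| on river = 2

2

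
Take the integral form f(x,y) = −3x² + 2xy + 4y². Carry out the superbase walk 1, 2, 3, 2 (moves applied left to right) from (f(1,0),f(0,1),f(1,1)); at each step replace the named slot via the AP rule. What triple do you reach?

start (-3,4,3) = (f(1,0),f(0,1),f(1,1))
replace slot 1: 2·(4+3) − (-3) = 17 → (17,4,3)
replace slot 2: 2·(17+3) − 4 = 36 → (17,36,3)
replace slot 3: 2·(17+36) − 3 = 103 → (17,36,103)
replace slot 2: 2·(17+103) − 36 = 204 → (17,204,103)

17,204,103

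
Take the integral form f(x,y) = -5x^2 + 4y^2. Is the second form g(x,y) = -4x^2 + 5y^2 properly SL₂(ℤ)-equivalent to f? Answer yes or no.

D₁ = 80, D₂ = 80
river cycle of f (length 2): (4, 8, -1), (-1, 8, 4)
river cycle of g (length 2): (-4, 8, 1), (1, 8, -4)
cycles differ ⇒ inequivalent

no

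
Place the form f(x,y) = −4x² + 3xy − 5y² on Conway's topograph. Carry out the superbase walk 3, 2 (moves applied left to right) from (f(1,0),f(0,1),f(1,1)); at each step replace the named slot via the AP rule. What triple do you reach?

start (-4,-5,-6) = (f(1,0),f(0,1),f(1,1))
replace slot 3: 2·((-4)+(-5)) − (-6) = -12 → (-4,-5,-12)
replace slot 2: 2·((-4)+(-12)) − (-5) = -27 → (-4,-27,-12)

-4,-27,-12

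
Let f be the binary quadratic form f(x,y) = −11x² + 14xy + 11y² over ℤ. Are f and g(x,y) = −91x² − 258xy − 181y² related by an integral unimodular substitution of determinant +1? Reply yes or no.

D₁ = 680, D₂ = 680
river cycle of f (length 10): (11, 8, -14), (-14, 20, 5), (5, 20, -14), (-14, 8, 11), (11, 14, -11), (-11, 8, 14), (14, 20, -5), (-5, 20, 14), (14, 8, -11), (-11, 14, 11)
river cycle of g (length 10): (-14, 20, 5), (5, 20, -14), (-14, 8, 11), (11, 14, -11), (-11, 8, 14), (14, 20, -5), (-5, 20, 14), (14, 8, -11), (-11, 14, 11), (11, 8, -14)
cycles coincide ⇒ equivalent

yes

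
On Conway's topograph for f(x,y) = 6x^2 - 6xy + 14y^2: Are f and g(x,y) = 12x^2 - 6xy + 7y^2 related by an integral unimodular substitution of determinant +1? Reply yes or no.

D₁ = -300, D₂ = -300
f: translate: b→6 (≡-6 mod 12), so (6,-6,14)→(6,6,14)
f: reduced (well bottom): (6,6,14) with a≤c, −a<b≤a
g: flip: (12,-6,7)→(7,6,12)
g: reduced (well bottom): (7,6,12) with a≤c, −a<b≤a
reduced forms (6, 6, 14) vs (7, 6, 12) ⇒ inequivalent

no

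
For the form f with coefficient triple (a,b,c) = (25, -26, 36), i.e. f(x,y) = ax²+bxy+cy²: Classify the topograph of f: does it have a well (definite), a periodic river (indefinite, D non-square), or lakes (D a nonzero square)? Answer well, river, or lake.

D = b²−4ac = (-26)² − 4·25·36 = -2924
D < 0 ⇒ definite ⇒ every region one sign ⇒ single well

well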